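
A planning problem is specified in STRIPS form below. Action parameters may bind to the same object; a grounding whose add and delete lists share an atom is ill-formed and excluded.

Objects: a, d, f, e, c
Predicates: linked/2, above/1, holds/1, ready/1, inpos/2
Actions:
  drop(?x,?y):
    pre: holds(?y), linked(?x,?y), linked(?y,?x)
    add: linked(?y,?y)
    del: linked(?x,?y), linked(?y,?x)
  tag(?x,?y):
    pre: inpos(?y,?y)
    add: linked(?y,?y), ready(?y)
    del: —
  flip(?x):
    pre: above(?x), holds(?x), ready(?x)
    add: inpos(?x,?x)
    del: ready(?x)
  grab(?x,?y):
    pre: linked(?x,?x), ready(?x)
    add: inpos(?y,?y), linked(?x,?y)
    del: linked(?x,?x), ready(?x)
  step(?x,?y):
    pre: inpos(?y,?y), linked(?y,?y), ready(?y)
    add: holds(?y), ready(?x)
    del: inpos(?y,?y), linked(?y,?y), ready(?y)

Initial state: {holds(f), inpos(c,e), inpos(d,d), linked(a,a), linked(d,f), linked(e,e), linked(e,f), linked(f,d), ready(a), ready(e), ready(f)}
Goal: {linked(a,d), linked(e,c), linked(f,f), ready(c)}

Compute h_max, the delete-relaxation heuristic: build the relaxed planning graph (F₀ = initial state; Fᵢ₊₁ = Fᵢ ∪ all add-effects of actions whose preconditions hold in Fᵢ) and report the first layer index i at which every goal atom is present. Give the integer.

2

F0 = init (11 atoms)
F1 = F0 ∪ {inpos(a,a), inpos(c,c), inpos(e,e), inpos(f,f), linked(a,c), linked(a,d), linked(a,e), linked(a,f), linked(d,d), linked(e,a), linked(e,c), linked(e,d), linked(f,f), ready(d)}  (25 atoms)
F2 = F1 ∪ {holds(a), holds(d), holds(e), linked(c,c), linked(d,a), linked(d,c), linked(d,e), linked(f,a), linked(f,c), linked(f,e), ready(c)}  (36 atoms)
goal ⊆ F2  ⇒  h_max = 2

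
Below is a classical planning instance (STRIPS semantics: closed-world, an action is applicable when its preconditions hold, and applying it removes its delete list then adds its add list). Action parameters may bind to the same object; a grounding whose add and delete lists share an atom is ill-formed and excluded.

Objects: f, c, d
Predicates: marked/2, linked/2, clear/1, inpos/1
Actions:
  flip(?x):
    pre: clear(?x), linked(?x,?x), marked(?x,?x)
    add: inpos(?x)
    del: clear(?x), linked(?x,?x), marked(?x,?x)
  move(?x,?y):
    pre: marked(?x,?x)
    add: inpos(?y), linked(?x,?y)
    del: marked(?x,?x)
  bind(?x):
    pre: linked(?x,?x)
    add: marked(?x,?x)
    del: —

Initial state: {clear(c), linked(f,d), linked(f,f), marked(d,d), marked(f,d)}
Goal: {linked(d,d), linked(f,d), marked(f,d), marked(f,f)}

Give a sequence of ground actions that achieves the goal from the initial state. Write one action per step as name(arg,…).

move(d,d); bind(f)

1. move(d,d)  →  {clear(c), inpos(d), linked(d,d), linked(f,d), linked(f,f), marked(f,d)}
2. bind(f)  →  {clear(c), inpos(d), linked(d,d), linked(f,d), linked(f,f), marked(f,d), marked(f,f)}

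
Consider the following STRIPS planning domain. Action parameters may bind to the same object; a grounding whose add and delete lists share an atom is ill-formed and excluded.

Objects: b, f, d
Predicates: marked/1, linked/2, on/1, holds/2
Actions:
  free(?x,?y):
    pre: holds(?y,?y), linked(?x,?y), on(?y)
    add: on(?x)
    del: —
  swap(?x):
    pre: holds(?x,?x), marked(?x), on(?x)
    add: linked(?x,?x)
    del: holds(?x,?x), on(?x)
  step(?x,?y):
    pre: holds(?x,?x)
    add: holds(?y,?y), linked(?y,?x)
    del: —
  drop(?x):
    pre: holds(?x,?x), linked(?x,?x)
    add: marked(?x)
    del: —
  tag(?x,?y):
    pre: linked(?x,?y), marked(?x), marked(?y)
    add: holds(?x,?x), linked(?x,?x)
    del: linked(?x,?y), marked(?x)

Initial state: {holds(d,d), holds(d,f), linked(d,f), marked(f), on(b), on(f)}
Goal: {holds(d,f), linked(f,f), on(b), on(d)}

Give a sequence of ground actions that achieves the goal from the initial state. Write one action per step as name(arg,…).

step(d,f); free(d,f); swap(f)

1. step(d,f)  →  {holds(d,d), holds(d,f), holds(f,f), linked(d,f), linked(f,d), marked(f), on(b), on(f)}
2. free(d,f)  →  {holds(d,d), holds(d,f), holds(f,f), linked(d,f), linked(f,d), marked(f), on(b), on(d), on(f)}
3. swap(f)  →  {holds(d,d), holds(d,f), linked(d,f), linked(f,d), linked(f,f), marked(f), on(b), on(d)}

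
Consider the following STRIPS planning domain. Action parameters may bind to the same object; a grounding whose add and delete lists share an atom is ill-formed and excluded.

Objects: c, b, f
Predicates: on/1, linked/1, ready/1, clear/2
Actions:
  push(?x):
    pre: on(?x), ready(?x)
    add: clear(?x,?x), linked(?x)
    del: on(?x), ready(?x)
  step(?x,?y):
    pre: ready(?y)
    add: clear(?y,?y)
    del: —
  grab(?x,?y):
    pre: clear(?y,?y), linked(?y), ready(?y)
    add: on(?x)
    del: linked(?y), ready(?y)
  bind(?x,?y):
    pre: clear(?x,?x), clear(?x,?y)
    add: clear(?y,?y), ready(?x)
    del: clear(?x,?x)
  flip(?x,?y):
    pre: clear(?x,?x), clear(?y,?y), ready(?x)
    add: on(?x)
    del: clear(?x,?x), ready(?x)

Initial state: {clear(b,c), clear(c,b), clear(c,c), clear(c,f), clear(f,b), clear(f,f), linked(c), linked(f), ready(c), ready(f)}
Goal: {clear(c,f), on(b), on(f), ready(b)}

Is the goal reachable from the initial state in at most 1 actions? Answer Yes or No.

1. grab(b,c)  →  {clear(b,c), clear(c,b), clear(c,c), clear(c,f), clear(f,b), clear(f,f), linked(f), on(b), ready(f)}
2. grab(f,f)  →  {clear(b,c), clear(c,b), clear(c,c), clear(c,f), clear(f,b), clear(f,f), on(b), on(f)}
3. bind(c,b)  →  {clear(b,b), clear(b,c), clear(c,b), clear(c,f), clear(f,b), clear(f,f), on(b), on(f), ready(c)}
4. bind(b,c)  →  {clear(b,c), clear(c,b), clear(c,c), clear(c,f), clear(f,b), clear(f,f), on(b), on(f), ready(b), ready(c)}
optimal plan length = 4; 4 > 1

No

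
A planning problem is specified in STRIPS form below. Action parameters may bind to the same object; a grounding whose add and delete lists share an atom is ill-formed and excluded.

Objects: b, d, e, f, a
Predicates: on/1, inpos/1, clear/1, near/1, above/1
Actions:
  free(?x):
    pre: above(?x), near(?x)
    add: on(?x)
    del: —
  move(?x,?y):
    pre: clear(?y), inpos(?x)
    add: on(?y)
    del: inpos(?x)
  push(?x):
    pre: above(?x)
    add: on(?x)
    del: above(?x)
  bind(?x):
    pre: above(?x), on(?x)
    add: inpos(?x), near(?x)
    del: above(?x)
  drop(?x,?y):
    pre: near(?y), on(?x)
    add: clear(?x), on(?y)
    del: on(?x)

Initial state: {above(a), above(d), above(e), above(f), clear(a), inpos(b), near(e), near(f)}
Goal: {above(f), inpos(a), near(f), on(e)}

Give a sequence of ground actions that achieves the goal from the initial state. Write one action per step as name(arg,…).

free(e); move(b,a); bind(a)

1. free(e)  →  {above(a), above(d), above(e), above(f), clear(a), inpos(b), near(e), near(f), on(e)}
2. move(b,a)  →  {above(a), above(d), above(e), above(f), clear(a), near(e), near(f), on(a), on(e)}
3. bind(a)  →  {above(d), above(e), above(f), clear(a), inpos(a), near(a), near(e), near(f), on(a), on(e)}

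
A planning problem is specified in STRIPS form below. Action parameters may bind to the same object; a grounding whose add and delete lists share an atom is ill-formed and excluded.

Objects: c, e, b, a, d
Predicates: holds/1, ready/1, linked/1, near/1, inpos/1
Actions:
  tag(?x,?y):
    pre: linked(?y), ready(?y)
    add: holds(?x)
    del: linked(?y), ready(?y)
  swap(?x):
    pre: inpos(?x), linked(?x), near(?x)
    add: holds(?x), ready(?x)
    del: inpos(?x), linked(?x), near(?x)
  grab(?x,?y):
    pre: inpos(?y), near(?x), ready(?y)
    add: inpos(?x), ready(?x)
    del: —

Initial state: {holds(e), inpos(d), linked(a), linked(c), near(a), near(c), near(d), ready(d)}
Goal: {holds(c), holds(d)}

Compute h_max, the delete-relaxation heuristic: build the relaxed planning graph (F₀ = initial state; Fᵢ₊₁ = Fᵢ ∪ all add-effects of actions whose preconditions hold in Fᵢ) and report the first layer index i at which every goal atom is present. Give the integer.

2

F0 = init (8 atoms)
F1 = F0 ∪ {inpos(a), inpos(c), ready(a), ready(c)}  (12 atoms)
F2 = F1 ∪ {holds(a), holds(b), holds(c), holds(d)}  (16 atoms)
goal ⊆ F2  ⇒  h_max = 2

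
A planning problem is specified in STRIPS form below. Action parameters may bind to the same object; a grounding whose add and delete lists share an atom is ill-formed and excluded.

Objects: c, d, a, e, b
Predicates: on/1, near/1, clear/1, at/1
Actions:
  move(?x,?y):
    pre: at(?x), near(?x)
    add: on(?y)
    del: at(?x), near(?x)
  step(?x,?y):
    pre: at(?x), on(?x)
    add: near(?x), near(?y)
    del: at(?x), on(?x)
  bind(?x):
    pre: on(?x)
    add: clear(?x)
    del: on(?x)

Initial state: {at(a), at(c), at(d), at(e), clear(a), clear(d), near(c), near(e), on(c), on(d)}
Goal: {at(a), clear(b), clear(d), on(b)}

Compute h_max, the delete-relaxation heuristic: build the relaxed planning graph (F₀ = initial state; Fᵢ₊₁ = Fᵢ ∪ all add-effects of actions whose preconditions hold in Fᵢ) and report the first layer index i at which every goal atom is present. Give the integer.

2

F0 = init (10 atoms)
F1 = F0 ∪ {clear(c), near(a), near(b), near(d), on(a), on(b), on(e)}  (17 atoms)
F2 = F1 ∪ {clear(b), clear(e)}  (19 atoms)
goal ⊆ F2  ⇒  h_max = 2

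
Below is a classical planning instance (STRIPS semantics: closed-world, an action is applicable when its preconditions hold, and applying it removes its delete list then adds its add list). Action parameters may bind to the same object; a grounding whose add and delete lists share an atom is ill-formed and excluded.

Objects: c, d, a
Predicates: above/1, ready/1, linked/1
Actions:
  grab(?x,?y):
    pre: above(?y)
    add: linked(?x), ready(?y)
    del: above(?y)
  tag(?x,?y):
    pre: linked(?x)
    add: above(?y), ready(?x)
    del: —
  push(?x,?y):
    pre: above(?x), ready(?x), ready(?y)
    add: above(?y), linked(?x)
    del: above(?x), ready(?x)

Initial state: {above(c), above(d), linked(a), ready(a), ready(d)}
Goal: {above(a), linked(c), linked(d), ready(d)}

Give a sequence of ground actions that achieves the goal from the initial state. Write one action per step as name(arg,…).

grab(c,c); grab(d,d); tag(c,a)

1. grab(c,c)  →  {above(d), linked(a), linked(c), ready(a), ready(c), ready(d)}
2. grab(d,d)  →  {linked(a), linked(c), linked(d), ready(a), ready(c), ready(d)}
3. tag(c,a)  →  {above(a), linked(a), linked(c), linked(d), ready(a), ready(c), ready(d)}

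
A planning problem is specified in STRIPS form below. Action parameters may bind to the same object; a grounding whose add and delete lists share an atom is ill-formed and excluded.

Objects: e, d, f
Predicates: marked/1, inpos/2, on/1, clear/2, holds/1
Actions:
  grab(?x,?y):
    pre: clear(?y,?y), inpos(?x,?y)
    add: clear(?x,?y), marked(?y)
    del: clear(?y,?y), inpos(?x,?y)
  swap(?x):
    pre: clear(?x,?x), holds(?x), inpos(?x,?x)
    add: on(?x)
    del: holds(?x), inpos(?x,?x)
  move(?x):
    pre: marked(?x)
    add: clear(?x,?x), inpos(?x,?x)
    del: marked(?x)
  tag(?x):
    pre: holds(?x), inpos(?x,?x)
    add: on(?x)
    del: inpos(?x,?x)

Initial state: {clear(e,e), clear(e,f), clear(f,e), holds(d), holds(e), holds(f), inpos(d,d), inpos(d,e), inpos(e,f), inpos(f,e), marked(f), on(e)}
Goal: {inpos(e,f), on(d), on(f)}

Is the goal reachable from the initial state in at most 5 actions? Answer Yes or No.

Yes

1. move(f)  →  {clear(e,e), clear(e,f), clear(f,e), clear(f,f), holds(d), holds(e), holds(f), inpos(d,d), inpos(d,e), inpos(e,f), inpos(f,e), inpos(f,f), on(e)}
2. swap(f)  →  {clear(e,e), clear(e,f), clear(f,e), clear(f,f), holds(d), holds(e), inpos(d,d), inpos(d,e), inpos(e,f), inpos(f,e), on(e), on(f)}
3. tag(d)  →  {clear(e,e), clear(e,f), clear(f,e), clear(f,f), holds(d), holds(e), inpos(d,e), inpos(e,f), inpos(f,e), on(d), on(e), on(f)}
optimal plan length = 3; 3 ≤ 5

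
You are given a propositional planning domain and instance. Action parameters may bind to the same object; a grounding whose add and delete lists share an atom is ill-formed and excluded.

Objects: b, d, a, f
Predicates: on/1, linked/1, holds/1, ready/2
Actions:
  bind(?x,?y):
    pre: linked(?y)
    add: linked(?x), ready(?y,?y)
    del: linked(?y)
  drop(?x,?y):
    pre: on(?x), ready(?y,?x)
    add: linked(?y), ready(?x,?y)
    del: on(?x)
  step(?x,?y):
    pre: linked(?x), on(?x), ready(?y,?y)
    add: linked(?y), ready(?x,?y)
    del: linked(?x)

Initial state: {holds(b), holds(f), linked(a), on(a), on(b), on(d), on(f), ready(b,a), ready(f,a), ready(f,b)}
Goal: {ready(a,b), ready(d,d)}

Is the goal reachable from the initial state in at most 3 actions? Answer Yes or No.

1. bind(d,a)  →  {holds(b), holds(f), linked(d), on(a), on(b), on(d), on(f), ready(a,a), ready(b,a), ready(f,a), ready(f,b)}
2. bind(b,d)  →  {holds(b), holds(f), linked(b), on(a), on(b), on(d), on(f), ready(a,a), ready(b,a), ready(d,d), ready(f,a), ready(f,b)}
3. drop(a,b)  →  {holds(b), holds(f), linked(b), on(b), on(d), on(f), ready(a,a), ready(a,b), ready(b,a), ready(d,d), ready(f,a), ready(f,b)}
optimal plan length = 3; 3 ≤ 3

Yes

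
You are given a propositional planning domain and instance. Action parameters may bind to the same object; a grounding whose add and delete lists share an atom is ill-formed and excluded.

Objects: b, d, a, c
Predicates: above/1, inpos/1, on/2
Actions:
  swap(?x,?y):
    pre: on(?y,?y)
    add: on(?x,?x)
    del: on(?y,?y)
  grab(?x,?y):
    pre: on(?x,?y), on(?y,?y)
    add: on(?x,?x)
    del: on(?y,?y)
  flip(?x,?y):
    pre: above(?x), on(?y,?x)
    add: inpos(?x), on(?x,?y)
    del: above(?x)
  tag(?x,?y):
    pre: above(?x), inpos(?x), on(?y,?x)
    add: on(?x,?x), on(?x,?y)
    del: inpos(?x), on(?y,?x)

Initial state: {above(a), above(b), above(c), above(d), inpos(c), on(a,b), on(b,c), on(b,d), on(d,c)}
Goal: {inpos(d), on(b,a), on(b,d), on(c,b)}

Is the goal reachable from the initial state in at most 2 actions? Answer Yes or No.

1. flip(b,a)  →  {above(a), above(c), above(d), inpos(b), inpos(c), on(a,b), on(b,a), on(b,c), on(b,d), on(d,c)}
2. flip(d,b)  →  {above(a), above(c), inpos(b), inpos(c), inpos(d), on(a,b), on(b,a), on(b,c), on(b,d), on(d,b), on(d,c)}
3. flip(c,b)  →  {above(a), inpos(b), inpos(c), inpos(d), on(a,b), on(b,a), on(b,c), on(b,d), on(c,b), on(d,b), on(d,c)}
optimal plan length = 3; 3 > 2

No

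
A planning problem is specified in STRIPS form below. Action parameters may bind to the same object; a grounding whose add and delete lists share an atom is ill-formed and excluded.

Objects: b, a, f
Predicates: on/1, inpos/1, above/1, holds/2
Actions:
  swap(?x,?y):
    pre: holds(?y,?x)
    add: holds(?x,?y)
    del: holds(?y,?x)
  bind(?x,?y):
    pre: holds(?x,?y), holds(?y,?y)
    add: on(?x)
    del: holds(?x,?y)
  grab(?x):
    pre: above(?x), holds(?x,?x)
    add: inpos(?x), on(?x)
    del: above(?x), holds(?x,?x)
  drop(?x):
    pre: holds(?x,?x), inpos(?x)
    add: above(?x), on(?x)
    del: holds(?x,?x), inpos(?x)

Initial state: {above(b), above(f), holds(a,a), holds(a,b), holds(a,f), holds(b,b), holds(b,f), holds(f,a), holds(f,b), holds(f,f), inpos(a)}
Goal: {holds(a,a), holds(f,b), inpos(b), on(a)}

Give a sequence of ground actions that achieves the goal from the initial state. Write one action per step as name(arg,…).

bind(a,b); grab(b)

1. bind(a,b)  →  {above(b), above(f), holds(a,a), holds(a,f), holds(b,b), holds(b,f), holds(f,a), holds(f,b), holds(f,f), inpos(a), on(a)}
2. grab(b)  →  {above(f), holds(a,a), holds(a,f), holds(b,f), holds(f,a), holds(f,b), holds(f,f), inpos(a), inpos(b), on(a), on(b)}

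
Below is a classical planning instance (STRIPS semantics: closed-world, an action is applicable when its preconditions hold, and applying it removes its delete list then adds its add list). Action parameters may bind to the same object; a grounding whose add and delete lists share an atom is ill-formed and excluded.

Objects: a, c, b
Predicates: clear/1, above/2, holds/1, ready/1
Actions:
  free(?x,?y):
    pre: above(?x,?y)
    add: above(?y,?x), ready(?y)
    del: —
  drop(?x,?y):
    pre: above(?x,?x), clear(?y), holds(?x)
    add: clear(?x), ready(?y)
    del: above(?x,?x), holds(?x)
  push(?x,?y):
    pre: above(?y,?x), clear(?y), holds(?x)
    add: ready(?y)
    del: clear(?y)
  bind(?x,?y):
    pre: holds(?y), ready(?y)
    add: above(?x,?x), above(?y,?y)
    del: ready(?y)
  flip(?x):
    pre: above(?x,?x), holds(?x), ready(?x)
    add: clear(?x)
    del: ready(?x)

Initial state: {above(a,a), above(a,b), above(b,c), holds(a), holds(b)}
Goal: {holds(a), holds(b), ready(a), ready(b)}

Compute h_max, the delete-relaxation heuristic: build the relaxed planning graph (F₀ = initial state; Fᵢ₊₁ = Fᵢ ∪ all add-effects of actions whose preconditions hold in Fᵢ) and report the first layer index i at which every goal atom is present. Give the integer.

F0 = init (5 atoms)
F1 = F0 ∪ {above(b,a), above(c,b), ready(a), ready(b), ready(c)}  (10 atoms)
goal ⊆ F1  ⇒  h_max = 1

1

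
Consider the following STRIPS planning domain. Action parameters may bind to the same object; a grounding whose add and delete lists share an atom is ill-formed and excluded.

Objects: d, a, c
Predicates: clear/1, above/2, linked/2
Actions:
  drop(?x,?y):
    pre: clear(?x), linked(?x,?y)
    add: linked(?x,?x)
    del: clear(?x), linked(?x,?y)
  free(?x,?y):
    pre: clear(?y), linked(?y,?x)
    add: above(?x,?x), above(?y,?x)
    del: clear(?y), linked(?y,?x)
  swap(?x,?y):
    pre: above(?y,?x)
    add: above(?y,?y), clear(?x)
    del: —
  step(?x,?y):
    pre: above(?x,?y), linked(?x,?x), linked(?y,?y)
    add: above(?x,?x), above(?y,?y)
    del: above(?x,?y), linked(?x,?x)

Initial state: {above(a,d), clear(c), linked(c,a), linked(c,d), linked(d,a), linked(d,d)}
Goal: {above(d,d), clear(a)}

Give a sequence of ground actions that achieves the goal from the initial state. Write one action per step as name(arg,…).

free(d,c); swap(d,a); swap(a,a)

1. free(d,c)  →  {above(a,d), above(c,d), above(d,d), linked(c,a), linked(d,a), linked(d,d)}
2. swap(d,a)  →  {above(a,a), above(a,d), above(c,d), above(d,d), clear(d), linked(c,a), linked(d,a), linked(d,d)}
3. swap(a,a)  →  {above(a,a), above(a,d), above(c,d), above(d,d), clear(a), clear(d), linked(c,a), linked(d,a), linked(d,d)}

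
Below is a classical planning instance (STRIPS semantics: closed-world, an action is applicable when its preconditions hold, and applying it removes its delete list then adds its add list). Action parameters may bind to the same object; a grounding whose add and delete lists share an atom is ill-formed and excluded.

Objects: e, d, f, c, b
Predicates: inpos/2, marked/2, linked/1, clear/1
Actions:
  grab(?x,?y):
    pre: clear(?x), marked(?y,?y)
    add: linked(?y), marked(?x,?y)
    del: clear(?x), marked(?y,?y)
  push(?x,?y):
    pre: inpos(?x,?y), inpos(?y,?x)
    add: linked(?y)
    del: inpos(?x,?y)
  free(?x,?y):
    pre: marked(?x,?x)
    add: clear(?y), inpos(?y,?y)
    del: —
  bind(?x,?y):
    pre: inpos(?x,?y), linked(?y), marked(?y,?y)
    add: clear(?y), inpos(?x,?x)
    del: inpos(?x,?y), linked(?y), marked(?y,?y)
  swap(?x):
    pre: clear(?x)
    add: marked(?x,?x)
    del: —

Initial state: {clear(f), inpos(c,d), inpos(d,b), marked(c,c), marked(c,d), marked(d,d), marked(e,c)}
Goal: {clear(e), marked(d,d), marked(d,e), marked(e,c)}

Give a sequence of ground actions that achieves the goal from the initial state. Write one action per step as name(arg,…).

free(d,e); free(d,d); swap(e); grab(d,e)

1. free(d,e)  →  {clear(e), clear(f), inpos(c,d), inpos(d,b), inpos(e,e), marked(c,c), marked(c,d), marked(d,d), marked(e,c)}
2. free(d,d)  →  {clear(d), clear(e), clear(f), inpos(c,d), inpos(d,b), inpos(d,d), inpos(e,e), marked(c,c), marked(c,d), marked(d,d), marked(e,c)}
3. swap(e)  →  {clear(d), clear(e), clear(f), inpos(c,d), inpos(d,b), inpos(d,d), inpos(e,e), marked(c,c), marked(c,d), marked(d,d), marked(e,c), marked(e,e)}
4. grab(d,e)  →  {clear(e), clear(f), inpos(c,d), inpos(d,b), inpos(d,d), inpos(e,e), linked(e), marked(c,c), marked(c,d), marked(d,d), marked(d,e), marked(e,c)}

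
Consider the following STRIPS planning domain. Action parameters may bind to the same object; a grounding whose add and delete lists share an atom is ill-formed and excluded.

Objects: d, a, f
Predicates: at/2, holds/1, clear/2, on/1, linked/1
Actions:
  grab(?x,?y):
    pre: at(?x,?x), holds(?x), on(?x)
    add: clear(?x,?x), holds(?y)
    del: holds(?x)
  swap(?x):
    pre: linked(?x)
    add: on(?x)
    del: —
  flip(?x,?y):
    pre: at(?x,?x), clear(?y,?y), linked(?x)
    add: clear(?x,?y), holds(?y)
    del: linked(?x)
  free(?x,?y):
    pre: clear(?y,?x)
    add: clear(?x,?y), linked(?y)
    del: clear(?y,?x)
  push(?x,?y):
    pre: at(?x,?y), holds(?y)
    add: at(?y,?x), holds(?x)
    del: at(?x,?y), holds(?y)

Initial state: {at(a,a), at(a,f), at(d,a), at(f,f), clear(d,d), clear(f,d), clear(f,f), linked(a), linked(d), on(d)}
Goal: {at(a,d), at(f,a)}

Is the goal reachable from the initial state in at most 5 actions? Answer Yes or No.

Yes

1. flip(a,f)  →  {at(a,a), at(a,f), at(d,a), at(f,f), clear(a,f), clear(d,d), clear(f,d), clear(f,f), holds(f), linked(d), on(d)}
2. push(a,f)  →  {at(a,a), at(d,a), at(f,a), at(f,f), clear(a,f), clear(d,d), clear(f,d), clear(f,f), holds(a), linked(d), on(d)}
3. push(d,a)  →  {at(a,a), at(a,d), at(f,a), at(f,f), clear(a,f), clear(d,d), clear(f,d), clear(f,f), holds(d), linked(d), on(d)}
optimal plan length = 3; 3 ≤ 5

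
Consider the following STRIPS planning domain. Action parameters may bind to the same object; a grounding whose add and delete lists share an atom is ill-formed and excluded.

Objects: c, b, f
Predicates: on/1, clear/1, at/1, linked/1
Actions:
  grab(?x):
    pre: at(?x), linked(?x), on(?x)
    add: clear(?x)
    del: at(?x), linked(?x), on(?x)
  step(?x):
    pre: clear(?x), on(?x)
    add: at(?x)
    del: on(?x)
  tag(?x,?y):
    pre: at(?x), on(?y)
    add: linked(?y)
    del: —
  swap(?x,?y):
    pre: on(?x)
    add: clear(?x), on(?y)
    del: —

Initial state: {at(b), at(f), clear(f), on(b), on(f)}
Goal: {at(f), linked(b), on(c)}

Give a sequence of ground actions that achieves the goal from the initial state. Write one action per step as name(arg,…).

tag(b,b); swap(b,c)

1. tag(b,b)  →  {at(b), at(f), clear(f), linked(b), on(b), on(f)}
2. swap(b,c)  →  {at(b), at(f), clear(b), clear(f), linked(b), on(b), on(c), on(f)}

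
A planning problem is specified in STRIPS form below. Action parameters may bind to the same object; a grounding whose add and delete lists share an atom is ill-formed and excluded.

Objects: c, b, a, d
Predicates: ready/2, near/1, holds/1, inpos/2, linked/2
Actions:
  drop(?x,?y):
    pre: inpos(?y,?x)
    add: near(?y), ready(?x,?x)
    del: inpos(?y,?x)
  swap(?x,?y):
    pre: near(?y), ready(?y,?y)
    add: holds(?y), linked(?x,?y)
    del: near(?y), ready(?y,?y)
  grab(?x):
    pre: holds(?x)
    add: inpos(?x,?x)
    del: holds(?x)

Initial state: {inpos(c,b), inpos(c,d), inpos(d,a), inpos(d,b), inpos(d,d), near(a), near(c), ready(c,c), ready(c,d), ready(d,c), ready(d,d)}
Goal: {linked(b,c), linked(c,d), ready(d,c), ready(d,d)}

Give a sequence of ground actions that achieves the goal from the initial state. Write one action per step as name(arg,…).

1. drop(b,d)  →  {inpos(c,b), inpos(c,d), inpos(d,a), inpos(d,d), near(a), near(c), near(d), ready(b,b), ready(c,c), ready(c,d), ready(d,c), ready(d,d)}
2. swap(c,d)  →  {holds(d), inpos(c,b), inpos(c,d), inpos(d,a), inpos(d,d), linked(c,d), near(a), near(c), ready(b,b), ready(c,c), ready(c,d), ready(d,c)}
3. drop(d,c)  →  {holds(d), inpos(c,b), inpos(d,a), inpos(d,d), linked(c,d), near(a), near(c), ready(b,b), ready(c,c), ready(c,d), ready(d,c), ready(d,d)}
4. swap(b,c)  →  {holds(c), holds(d), inpos(c,b), inpos(d,a), inpos(d,d), linked(b,c), linked(c,d), near(a), ready(b,b), ready(c,d), ready(d,c), ready(d,d)}

drop(b,d); swap(c,d); drop(d,c); swap(b,c)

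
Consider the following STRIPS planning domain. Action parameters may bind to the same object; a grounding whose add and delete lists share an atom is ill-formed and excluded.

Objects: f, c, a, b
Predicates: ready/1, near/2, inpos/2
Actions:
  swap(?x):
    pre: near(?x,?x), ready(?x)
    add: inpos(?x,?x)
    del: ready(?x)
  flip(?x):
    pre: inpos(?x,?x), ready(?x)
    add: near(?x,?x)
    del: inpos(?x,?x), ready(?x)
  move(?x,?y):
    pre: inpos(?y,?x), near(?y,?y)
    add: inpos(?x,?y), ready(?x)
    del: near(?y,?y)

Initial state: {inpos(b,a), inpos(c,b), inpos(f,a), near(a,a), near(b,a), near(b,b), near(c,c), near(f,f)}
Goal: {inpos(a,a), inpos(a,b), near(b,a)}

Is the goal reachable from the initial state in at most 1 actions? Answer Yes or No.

No

1. move(a,b)  →  {inpos(a,b), inpos(b,a), inpos(c,b), inpos(f,a), near(a,a), near(b,a), near(c,c), near(f,f), ready(a)}
2. swap(a)  →  {inpos(a,a), inpos(a,b), inpos(b,a), inpos(c,b), inpos(f,a), near(a,a), near(b,a), near(c,c), near(f,f)}
optimal plan length = 2; 2 > 1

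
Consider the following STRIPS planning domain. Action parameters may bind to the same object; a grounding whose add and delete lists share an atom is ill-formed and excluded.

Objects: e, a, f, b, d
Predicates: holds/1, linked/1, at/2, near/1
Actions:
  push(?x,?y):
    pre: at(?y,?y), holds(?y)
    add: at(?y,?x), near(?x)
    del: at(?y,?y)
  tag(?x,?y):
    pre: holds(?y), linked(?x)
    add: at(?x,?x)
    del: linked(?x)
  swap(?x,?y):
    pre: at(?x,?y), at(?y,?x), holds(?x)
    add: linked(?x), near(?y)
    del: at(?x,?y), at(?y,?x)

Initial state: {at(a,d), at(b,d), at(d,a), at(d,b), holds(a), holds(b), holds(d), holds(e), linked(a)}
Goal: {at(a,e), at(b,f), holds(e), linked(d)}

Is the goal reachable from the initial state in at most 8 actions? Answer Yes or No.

1. tag(a,e)  →  {at(a,a), at(a,d), at(b,d), at(d,a), at(d,b), holds(a), holds(b), holds(d), holds(e)}
2. push(e,a)  →  {at(a,d), at(a,e), at(b,d), at(d,a), at(d,b), holds(a), holds(b), holds(d), holds(e), near(e)}
3. swap(b,d)  →  {at(a,d), at(a,e), at(d,a), holds(a), holds(b), holds(d), holds(e), linked(b), near(d), near(e)}
4. tag(b,e)  →  {at(a,d), at(a,e), at(b,b), at(d,a), holds(a), holds(b), holds(d), holds(e), near(d), near(e)}
5. push(f,b)  →  {at(a,d), at(a,e), at(b,f), at(d,a), holds(a), holds(b), holds(d), holds(e), near(d), near(e), near(f)}
6. swap(d,a)  →  {at(a,e), at(b,f), holds(a), holds(b), holds(d), holds(e), linked(d), near(a), near(d), near(e), near(f)}
optimal plan length = 6; 6 ≤ 8

Yes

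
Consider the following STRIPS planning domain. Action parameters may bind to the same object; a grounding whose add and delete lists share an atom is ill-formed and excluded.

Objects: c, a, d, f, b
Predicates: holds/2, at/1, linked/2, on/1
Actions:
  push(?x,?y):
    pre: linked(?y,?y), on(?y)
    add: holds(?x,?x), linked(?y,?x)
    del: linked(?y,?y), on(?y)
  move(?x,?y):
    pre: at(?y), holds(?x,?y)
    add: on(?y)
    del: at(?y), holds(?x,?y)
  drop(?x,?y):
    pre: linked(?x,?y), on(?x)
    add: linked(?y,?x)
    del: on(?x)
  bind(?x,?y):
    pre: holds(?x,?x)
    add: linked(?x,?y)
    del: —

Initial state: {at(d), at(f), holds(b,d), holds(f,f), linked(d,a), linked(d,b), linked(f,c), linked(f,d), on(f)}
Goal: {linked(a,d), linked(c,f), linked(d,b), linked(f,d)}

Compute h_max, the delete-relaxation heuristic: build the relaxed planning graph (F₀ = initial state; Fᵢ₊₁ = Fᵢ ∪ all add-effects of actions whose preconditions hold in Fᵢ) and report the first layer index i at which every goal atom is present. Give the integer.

2

F0 = init (9 atoms)
F1 = F0 ∪ {linked(c,f), linked(d,f), linked(f,a), linked(f,b), linked(f,f), on(d)}  (15 atoms)
F2 = F1 ∪ {holds(a,a), holds(b,b), holds(c,c), holds(d,d), linked(a,d), linked(a,f), linked(b,d), linked(b,f)}  (23 atoms)
goal ⊆ F2  ⇒  h_max = 2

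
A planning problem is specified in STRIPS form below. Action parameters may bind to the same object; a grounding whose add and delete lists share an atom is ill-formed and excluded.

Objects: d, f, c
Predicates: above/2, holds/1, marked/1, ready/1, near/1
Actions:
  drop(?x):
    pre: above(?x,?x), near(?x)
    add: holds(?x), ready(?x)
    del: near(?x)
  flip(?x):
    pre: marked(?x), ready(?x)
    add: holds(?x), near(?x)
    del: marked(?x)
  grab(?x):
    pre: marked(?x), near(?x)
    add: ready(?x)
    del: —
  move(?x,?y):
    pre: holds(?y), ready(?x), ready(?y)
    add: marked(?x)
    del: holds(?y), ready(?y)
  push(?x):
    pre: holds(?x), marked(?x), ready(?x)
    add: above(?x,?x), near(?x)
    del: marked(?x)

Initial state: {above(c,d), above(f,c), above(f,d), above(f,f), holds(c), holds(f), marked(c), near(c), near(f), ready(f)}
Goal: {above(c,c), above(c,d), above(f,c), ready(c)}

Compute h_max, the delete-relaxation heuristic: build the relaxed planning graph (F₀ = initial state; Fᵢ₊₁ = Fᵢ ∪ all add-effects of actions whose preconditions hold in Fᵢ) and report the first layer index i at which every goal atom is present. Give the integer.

F0 = init (10 atoms)
F1 = F0 ∪ {marked(f), ready(c)}  (12 atoms)
F2 = F1 ∪ {above(c,c)}  (13 atoms)
goal ⊆ F2  ⇒  h_max = 2

2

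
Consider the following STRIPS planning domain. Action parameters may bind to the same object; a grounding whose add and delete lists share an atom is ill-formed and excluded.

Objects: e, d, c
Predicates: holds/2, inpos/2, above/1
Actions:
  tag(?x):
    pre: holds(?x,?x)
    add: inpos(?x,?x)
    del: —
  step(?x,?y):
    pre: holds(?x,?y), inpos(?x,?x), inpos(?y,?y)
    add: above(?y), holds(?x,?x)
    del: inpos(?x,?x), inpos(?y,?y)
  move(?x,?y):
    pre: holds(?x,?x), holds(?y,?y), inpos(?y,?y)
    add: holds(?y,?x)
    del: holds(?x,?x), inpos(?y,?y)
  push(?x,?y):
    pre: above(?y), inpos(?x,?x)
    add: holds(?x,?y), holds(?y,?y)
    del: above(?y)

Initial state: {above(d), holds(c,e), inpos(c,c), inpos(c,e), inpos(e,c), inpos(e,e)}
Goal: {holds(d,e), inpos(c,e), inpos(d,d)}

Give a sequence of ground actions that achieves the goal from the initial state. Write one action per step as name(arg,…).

push(e,d); tag(d); step(c,e); push(d,e)

1. push(e,d)  →  {holds(c,e), holds(d,d), holds(e,d), inpos(c,c), inpos(c,e), inpos(e,c), inpos(e,e)}
2. tag(d)  →  {holds(c,e), holds(d,d), holds(e,d), inpos(c,c), inpos(c,e), inpos(d,d), inpos(e,c), inpos(e,e)}
3. step(c,e)  →  {above(e), holds(c,c), holds(c,e), holds(d,d), holds(e,d), inpos(c,e), inpos(d,d), inpos(e,c)}
4. push(d,e)  →  {holds(c,c), holds(c,e), holds(d,d), holds(d,e), holds(e,d), holds(e,e), inpos(c,e), inpos(d,d), inpos(e,c)}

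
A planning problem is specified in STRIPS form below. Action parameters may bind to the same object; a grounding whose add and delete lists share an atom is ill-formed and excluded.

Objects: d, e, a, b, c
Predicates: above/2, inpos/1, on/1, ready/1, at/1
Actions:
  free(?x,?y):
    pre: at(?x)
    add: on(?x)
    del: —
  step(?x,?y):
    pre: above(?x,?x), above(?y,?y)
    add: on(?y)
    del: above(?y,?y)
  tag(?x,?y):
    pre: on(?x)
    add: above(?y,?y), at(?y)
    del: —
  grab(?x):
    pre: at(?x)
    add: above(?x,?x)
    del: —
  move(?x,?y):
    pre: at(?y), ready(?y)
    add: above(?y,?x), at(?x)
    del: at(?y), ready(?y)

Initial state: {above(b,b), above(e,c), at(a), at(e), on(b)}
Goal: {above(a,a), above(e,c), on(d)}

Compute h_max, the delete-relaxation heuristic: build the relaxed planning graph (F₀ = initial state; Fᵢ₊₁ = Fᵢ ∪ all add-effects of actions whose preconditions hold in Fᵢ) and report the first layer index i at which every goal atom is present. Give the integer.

F0 = init (5 atoms)
F1 = F0 ∪ {above(a,a), above(c,c), above(d,d), above(e,e), at(b), at(c), at(d), on(a), on(e)}  (14 atoms)
F2 = F1 ∪ {on(c), on(d)}  (16 atoms)
goal ⊆ F2  ⇒  h_max = 2

2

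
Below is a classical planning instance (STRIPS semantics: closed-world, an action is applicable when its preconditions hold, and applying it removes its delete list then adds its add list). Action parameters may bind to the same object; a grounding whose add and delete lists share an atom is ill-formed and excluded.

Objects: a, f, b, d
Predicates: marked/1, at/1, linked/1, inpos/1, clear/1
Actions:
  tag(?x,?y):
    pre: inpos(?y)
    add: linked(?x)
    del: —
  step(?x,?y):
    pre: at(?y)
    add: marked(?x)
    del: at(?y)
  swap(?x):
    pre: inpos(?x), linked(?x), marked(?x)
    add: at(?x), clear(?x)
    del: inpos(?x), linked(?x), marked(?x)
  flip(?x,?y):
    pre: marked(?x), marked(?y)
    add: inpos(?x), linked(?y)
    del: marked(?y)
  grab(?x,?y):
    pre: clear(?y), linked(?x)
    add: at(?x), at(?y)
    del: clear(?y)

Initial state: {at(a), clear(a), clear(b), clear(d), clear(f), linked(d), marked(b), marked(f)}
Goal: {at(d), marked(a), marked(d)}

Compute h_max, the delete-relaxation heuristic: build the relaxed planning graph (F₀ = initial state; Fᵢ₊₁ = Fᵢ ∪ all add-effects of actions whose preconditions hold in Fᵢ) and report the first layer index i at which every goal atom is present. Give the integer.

F0 = init (8 atoms)
F1 = F0 ∪ {at(b), at(d), at(f), inpos(b), inpos(f), linked(b), linked(f), marked(a), marked(d)}  (17 atoms)
goal ⊆ F1  ⇒  h_max = 1

1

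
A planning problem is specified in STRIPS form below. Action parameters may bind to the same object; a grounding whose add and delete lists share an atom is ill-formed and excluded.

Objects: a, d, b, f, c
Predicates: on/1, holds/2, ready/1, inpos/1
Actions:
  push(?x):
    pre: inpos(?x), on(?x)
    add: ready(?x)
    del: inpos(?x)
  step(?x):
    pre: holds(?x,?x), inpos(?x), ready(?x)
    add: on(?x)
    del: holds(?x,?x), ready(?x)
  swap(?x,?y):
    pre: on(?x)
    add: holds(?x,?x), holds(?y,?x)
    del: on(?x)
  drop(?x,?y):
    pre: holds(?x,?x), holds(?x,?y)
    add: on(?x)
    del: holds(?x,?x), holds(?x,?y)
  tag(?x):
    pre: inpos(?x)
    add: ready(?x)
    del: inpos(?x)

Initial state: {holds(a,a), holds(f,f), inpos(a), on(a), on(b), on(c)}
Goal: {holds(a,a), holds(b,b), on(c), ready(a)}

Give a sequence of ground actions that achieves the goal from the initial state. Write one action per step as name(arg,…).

1. push(a)  →  {holds(a,a), holds(f,f), on(a), on(b), on(c), ready(a)}
2. swap(b,a)  →  {holds(a,a), holds(a,b), holds(b,b), holds(f,f), on(a), on(c), ready(a)}

push(a); swap(b,a)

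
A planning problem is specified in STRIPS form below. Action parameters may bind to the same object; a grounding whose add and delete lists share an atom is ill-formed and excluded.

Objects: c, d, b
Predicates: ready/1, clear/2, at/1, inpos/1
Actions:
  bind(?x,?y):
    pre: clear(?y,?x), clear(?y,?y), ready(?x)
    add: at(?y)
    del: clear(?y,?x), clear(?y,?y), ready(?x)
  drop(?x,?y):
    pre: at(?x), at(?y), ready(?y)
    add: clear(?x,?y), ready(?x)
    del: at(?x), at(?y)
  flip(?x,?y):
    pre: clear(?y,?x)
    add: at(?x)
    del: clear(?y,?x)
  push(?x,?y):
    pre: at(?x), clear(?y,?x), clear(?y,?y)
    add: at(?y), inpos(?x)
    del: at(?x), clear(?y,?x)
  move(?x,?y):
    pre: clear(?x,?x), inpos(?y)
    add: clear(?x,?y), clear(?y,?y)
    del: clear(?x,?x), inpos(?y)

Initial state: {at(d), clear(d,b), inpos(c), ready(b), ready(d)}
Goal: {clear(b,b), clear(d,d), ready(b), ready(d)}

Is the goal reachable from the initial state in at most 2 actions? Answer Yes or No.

1. drop(d,d)  →  {clear(d,b), clear(d,d), inpos(c), ready(b), ready(d)}
2. flip(b,d)  →  {at(b), clear(d,d), inpos(c), ready(b), ready(d)}
3. drop(b,b)  →  {clear(b,b), clear(d,d), inpos(c), ready(b), ready(d)}
optimal plan length = 3; 3 > 2

No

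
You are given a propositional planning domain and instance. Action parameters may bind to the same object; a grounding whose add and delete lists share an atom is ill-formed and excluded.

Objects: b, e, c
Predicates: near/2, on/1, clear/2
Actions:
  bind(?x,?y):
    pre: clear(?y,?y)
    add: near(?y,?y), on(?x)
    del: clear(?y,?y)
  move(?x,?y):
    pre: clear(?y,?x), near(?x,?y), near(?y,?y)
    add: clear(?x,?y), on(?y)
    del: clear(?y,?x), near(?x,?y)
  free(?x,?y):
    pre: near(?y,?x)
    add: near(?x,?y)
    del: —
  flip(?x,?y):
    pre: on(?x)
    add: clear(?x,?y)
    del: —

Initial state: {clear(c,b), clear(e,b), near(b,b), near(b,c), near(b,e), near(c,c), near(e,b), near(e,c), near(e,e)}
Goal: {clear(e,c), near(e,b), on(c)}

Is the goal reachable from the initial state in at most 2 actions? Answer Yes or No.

No

1. move(b,e)  →  {clear(b,e), clear(c,b), near(b,b), near(b,c), near(c,c), near(e,b), near(e,c), near(e,e), on(e)}
2. move(b,c)  →  {clear(b,c), clear(b,e), near(b,b), near(c,c), near(e,b), near(e,c), near(e,e), on(c), on(e)}
3. flip(e,c)  →  {clear(b,c), clear(b,e), clear(e,c), near(b,b), near(c,c), near(e,b), near(e,c), near(e,e), on(c), on(e)}
optimal plan length = 3; 3 > 2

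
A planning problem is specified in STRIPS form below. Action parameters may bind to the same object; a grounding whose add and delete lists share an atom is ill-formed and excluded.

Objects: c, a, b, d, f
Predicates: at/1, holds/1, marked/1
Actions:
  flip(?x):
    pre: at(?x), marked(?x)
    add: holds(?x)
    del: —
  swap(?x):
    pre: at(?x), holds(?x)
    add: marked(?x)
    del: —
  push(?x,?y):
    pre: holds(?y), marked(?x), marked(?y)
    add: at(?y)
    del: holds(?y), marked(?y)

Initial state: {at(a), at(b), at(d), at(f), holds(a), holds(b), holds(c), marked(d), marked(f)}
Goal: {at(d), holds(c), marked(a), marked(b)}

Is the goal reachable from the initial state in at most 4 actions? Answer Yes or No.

1. swap(a)  →  {at(a), at(b), at(d), at(f), holds(a), holds(b), holds(c), marked(a), marked(d), marked(f)}
2. swap(b)  →  {at(a), at(b), at(d), at(f), holds(a), holds(b), holds(c), marked(a), marked(b), marked(d), marked(f)}
optimal plan length = 2; 2 ≤ 4

Yes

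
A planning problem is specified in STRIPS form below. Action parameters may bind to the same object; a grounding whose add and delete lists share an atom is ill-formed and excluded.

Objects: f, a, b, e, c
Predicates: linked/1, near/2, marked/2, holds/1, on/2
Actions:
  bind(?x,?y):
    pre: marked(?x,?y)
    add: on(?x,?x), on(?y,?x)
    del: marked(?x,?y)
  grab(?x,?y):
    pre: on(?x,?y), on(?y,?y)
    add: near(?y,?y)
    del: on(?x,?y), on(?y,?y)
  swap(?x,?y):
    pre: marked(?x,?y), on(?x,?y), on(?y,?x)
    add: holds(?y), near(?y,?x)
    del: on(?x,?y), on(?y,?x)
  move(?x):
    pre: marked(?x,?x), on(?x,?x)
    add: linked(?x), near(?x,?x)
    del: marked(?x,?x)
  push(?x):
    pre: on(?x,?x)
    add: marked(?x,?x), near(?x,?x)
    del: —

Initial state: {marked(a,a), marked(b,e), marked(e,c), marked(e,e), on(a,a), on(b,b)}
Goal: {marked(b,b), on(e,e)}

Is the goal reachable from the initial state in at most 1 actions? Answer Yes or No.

1. bind(e,e)  →  {marked(a,a), marked(b,e), marked(e,c), on(a,a), on(b,b), on(e,e)}
2. push(b)  →  {marked(a,a), marked(b,b), marked(b,e), marked(e,c), near(b,b), on(a,a), on(b,b), on(e,e)}
optimal plan length = 2; 2 > 1

No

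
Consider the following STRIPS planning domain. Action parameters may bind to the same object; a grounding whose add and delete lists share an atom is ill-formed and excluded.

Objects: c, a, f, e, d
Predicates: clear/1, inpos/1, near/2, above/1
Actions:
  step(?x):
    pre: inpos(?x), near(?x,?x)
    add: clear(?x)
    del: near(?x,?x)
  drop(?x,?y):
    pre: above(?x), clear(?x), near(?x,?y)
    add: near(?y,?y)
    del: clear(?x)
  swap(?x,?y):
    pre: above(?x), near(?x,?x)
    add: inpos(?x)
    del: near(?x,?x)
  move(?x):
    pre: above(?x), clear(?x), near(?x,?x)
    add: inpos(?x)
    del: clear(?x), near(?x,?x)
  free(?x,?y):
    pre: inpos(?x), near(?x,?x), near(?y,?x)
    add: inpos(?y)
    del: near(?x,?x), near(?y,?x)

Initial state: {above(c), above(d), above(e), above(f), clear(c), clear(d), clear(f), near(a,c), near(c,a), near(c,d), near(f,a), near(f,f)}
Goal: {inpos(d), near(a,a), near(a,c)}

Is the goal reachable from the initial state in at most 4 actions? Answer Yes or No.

Yes

1. drop(c,d)  →  {above(c), above(d), above(e), above(f), clear(d), clear(f), near(a,c), near(c,a), near(c,d), near(d,d), near(f,a), near(f,f)}
2. drop(f,a)  →  {above(c), above(d), above(e), above(f), clear(d), near(a,a), near(a,c), near(c,a), near(c,d), near(d,d), near(f,a), near(f,f)}
3. swap(d,c)  →  {above(c), above(d), above(e), above(f), clear(d), inpos(d), near(a,a), near(a,c), near(c,a), near(c,d), near(f,a), near(f,f)}
optimal plan length = 3; 3 ≤ 4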